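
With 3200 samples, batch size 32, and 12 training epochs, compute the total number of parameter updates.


Iterations per epoch = 3200 / 32 = 100
Total updates = iterations_per_epoch * epochs
= 100 * 12
= 1200

1200


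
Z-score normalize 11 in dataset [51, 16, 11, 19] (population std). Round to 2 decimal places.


Mean = (51 + 16 + 11 + 19) / 4 = 24.25
Variance = sum((x_i - mean)^2) / n = 246.6875
Std = sqrt(246.6875) = 15.7063
Z = (x - mean) / std
= (11 - 24.25) / 15.7063
= -13.25 / 15.7063
= -0.84

-0.84


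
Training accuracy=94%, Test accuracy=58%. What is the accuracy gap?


Gap = train_accuracy - test_accuracy
= 94 - 58
= 36%
This large gap strongly indicates overfitting.

36


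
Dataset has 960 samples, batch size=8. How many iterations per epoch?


Iterations per epoch = dataset_size / batch_size
= 960 / 8
= 120

120


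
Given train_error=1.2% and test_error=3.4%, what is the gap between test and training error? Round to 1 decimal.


Generalization gap = test_error - train_error
= 3.4 - 1.2
= 2.2%
A moderate gap.

2.2


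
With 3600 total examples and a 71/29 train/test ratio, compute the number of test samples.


Train samples = 3600 * 71% = 2556
Test samples = 3600 - 2556
= 1044

1044


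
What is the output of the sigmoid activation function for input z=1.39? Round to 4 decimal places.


sigmoid(z) = 1 / (1 + exp(-z))
exp(-(1.39)) = exp(-1.39) = 0.2491
1 + 0.2491 = 1.2491
1 / 1.2491 = 0.8006

0.8006


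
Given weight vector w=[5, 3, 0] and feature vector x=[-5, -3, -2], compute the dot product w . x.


Element-wise products:
5 * -5 = -25
3 * -3 = -9
0 * -2 = 0
Sum = -25 + -9 + 0
= -34

-34


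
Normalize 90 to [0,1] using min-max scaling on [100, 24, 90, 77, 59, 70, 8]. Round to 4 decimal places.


Min = 8, Max = 100
Range = 100 - 8 = 92
Scaled = (x - min) / (max - min)
= (90 - 8) / 92
= 82 / 92
= 0.8913

0.8913


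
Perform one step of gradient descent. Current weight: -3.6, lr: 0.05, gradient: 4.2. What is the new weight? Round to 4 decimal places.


w_new = w_old - lr * gradient
= -3.6 - 0.05 * 4.2
= -3.6 - (0.21)
= -3.8100

-3.8100


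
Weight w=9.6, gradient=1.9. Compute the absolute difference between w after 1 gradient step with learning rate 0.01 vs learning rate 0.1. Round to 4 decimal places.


With lr=0.01: w_new = 9.6 - 0.01 * 1.9 = 9.581
With lr=0.1: w_new = 9.6 - 0.1 * 1.9 = 9.41
Absolute difference = |9.581 - 9.41|
= 0.1710

0.1710


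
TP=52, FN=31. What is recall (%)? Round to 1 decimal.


Recall = TP / (TP + FN) * 100
= 52 / (52 + 31)
= 52 / 83
= 0.6265
= 62.7%

62.7


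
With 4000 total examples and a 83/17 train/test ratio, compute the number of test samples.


Train samples = 4000 * 83% = 3320
Test samples = 4000 - 3320
= 680

680


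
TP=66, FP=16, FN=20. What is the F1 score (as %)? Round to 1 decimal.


Precision = TP / (TP + FP) = 66 / 82 = 0.8049
Recall = TP / (TP + FN) = 66 / 86 = 0.7674
F1 = 2 * P * R / (P + R)
= 2 * 0.8049 * 0.7674 / (0.8049 + 0.7674)
= 1.2354 / 1.5723
= 0.7857
As percentage: 78.6%

78.6


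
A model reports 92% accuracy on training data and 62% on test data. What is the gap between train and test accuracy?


Gap = train_accuracy - test_accuracy
= 92 - 62
= 30%
This large gap strongly indicates overfitting.

30


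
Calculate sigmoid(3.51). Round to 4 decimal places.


sigmoid(z) = 1 / (1 + exp(-z))
exp(-(3.51)) = exp(-3.51) = 0.0299
1 + 0.0299 = 1.0299
1 / 1.0299 = 0.9710

0.9710


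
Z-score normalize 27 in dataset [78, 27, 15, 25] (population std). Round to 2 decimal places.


Mean = (78 + 27 + 15 + 25) / 4 = 36.25
Variance = sum((x_i - mean)^2) / n = 601.6875
Std = sqrt(601.6875) = 24.5293
Z = (x - mean) / std
= (27 - 36.25) / 24.5293
= -9.25 / 24.5293
= -0.38

-0.38


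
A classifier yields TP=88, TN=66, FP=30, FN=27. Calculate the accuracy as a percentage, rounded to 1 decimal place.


Accuracy = (TP + TN) / (TP + TN + FP + FN) * 100
= (88 + 66) / (88 + 66 + 30 + 27)
= 154 / 211
= 0.7299
= 73.0%

73.0


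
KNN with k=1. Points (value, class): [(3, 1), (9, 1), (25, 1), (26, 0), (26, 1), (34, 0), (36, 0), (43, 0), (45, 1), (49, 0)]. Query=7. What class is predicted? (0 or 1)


Distances from query 7:
Point 9 (class 1): distance = 2
K=1 nearest neighbors: classes = [1]
Votes for class 1: 1 / 1
Majority vote => class 1

1


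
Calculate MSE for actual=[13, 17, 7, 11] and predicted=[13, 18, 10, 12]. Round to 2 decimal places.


Differences: [0, -1, -3, -1]
Squared errors: [0, 1, 9, 1]
Sum of squared errors = 11
MSE = 11 / 4 = 2.75

2.75


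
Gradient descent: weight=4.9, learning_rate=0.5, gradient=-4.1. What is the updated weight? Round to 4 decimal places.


w_new = w_old - lr * gradient
= 4.9 - 0.5 * -4.1
= 4.9 - (-2.05)
= 6.9500

6.9500


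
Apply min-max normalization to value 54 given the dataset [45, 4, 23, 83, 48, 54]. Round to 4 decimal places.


Min = 4, Max = 83
Range = 83 - 4 = 79
Scaled = (x - min) / (max - min)
= (54 - 4) / 79
= 50 / 79
= 0.6329

0.6329


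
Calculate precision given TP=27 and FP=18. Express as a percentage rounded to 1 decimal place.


Precision = TP / (TP + FP) * 100
= 27 / (27 + 18)
= 27 / 45
= 0.6
= 60.0%

60.0


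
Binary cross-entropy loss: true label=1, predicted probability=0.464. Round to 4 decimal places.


For y=1: Loss = -log(p)
= -log(0.464)
= -(-0.7679)
= 0.7679

0.7679


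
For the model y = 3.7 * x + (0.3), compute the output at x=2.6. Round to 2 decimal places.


y = 3.7 * 2.6 + (0.3)
= 9.62 + (0.3)
= 9.92

9.92


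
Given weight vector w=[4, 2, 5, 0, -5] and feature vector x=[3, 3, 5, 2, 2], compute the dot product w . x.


Element-wise products:
4 * 3 = 12
2 * 3 = 6
5 * 5 = 25
0 * 2 = 0
-5 * 2 = -10
Sum = 12 + 6 + 25 + 0 + -10
= 33

33


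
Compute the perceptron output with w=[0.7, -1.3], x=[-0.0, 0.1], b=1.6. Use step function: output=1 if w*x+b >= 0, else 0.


z = w . x + b
= 0.7*-0.0 + -1.3*0.1 + 1.6
= -0.0 + -0.13 + 1.6
= -0.13 + 1.6
= 1.47
Since z = 1.47 >= 0, output = 1

1


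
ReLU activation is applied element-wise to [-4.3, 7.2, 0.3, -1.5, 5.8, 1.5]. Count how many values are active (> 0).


ReLU(x) = max(0, x) for each element:
ReLU(-4.3) = 0
ReLU(7.2) = 7.2
ReLU(0.3) = 0.3
ReLU(-1.5) = 0
ReLU(5.8) = 5.8
ReLU(1.5) = 1.5
Active neurons (>0): 4

4


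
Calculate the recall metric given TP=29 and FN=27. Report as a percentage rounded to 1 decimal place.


Recall = TP / (TP + FN) * 100
= 29 / (29 + 27)
= 29 / 56
= 0.5179
= 51.8%

51.8


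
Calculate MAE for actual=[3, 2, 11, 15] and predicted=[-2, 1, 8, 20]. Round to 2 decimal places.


Absolute errors: [5, 1, 3, 5]
Sum of absolute errors = 14
MAE = 14 / 4 = 3.50

3.50


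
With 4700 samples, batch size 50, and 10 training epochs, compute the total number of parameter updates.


Iterations per epoch = 4700 / 50 = 94
Total updates = iterations_per_epoch * epochs
= 94 * 10
= 940

940


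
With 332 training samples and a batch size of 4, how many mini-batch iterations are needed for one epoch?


Iterations per epoch = dataset_size / batch_size
= 332 / 4
= 83

83


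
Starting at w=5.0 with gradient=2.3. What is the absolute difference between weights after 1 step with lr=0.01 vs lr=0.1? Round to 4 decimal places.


With lr=0.01: w_new = 5.0 - 0.01 * 2.3 = 4.977
With lr=0.1: w_new = 5.0 - 0.1 * 2.3 = 4.77
Absolute difference = |4.977 - 4.77|
= 0.2070

0.2070


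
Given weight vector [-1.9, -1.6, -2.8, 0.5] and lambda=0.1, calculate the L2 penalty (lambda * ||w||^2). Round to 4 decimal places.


Squaring each weight:
(-1.9)^2 = 3.61
(-1.6)^2 = 2.56
(-2.8)^2 = 7.84
0.5^2 = 0.25
Sum of squares = 14.26
Penalty = 0.1 * 14.26 = 1.4260

1.4260


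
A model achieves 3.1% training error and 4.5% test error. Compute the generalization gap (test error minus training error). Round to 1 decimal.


Generalization gap = test_error - train_error
= 4.5 - 3.1
= 1.4%
A small gap suggests good generalization.

1.4


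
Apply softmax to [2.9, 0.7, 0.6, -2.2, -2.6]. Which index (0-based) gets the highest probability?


Softmax is a monotonic transformation, so it preserves the argmax.
We need to find the index of the maximum logit.
Index 0: 2.9
Index 1: 0.7
Index 2: 0.6
Index 3: -2.2
Index 4: -2.6
Maximum logit = 2.9 at index 0

0


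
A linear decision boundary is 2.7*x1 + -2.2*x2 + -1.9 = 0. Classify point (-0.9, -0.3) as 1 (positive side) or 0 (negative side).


Compute 2.7 * -0.9 + -2.2 * -0.3 + -1.9
= -2.43 + 0.66 + -1.9
= -3.67
Since -3.67 < 0, the point is on the negative side.

0


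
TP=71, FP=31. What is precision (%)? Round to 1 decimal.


Precision = TP / (TP + FP) * 100
= 71 / (71 + 31)
= 71 / 102
= 0.6961
= 69.6%

69.6


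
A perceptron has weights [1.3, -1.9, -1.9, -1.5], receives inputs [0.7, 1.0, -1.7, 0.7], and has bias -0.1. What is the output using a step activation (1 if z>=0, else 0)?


z = w . x + b
= 1.3*0.7 + -1.9*1.0 + -1.9*-1.7 + -1.5*0.7 + -0.1
= 0.91 + -1.9 + 3.23 + -1.05 + -0.1
= 1.19 + -0.1
= 1.09
Since z = 1.09 >= 0, output = 1

1


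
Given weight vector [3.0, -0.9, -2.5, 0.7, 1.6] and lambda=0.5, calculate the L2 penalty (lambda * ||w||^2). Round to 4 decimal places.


Squaring each weight:
3.0^2 = 9.0
(-0.9)^2 = 0.81
(-2.5)^2 = 6.25
0.7^2 = 0.49
1.6^2 = 2.56
Sum of squares = 19.11
Penalty = 0.5 * 19.11 = 9.5550

9.5550


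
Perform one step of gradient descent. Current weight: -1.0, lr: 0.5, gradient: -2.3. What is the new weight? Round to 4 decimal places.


w_new = w_old - lr * gradient
= -1.0 - 0.5 * -2.3
= -1.0 - (-1.15)
= 0.1500

0.1500


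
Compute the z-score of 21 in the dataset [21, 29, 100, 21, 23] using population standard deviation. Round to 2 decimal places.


Mean = (21 + 29 + 100 + 21 + 23) / 5 = 38.8
Variance = sum((x_i - mean)^2) / n = 944.96
Std = sqrt(944.96) = 30.7402
Z = (x - mean) / std
= (21 - 38.8) / 30.7402
= -17.8 / 30.7402
= -0.58

-0.58


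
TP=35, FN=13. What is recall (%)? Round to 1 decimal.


Recall = TP / (TP + FN) * 100
= 35 / (35 + 13)
= 35 / 48
= 0.7292
= 72.9%

72.9


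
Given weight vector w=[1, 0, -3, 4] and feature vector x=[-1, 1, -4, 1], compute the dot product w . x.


Element-wise products:
1 * -1 = -1
0 * 1 = 0
-3 * -4 = 12
4 * 1 = 4
Sum = -1 + 0 + 12 + 4
= 15

15


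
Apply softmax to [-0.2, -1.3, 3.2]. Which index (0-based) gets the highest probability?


Softmax is a monotonic transformation, so it preserves the argmax.
We need to find the index of the maximum logit.
Index 0: -0.2
Index 1: -1.3
Index 2: 3.2
Maximum logit = 3.2 at index 2

2


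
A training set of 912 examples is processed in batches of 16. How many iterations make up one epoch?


Iterations per epoch = dataset_size / batch_size
= 912 / 16
= 57

57


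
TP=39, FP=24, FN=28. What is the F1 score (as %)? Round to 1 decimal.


Precision = TP / (TP + FP) = 39 / 63 = 0.619
Recall = TP / (TP + FN) = 39 / 67 = 0.5821
F1 = 2 * P * R / (P + R)
= 2 * 0.619 * 0.5821 / (0.619 + 0.5821)
= 0.7207 / 1.2011
= 0.6
As percentage: 60.0%

60.0


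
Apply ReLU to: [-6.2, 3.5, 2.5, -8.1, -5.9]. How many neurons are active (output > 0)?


ReLU(x) = max(0, x) for each element:
ReLU(-6.2) = 0
ReLU(3.5) = 3.5
ReLU(2.5) = 2.5
ReLU(-8.1) = 0
ReLU(-5.9) = 0
Active neurons (>0): 2

2


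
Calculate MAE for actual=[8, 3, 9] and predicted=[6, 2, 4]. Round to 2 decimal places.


Absolute errors: [2, 1, 5]
Sum of absolute errors = 8
MAE = 8 / 3 = 2.67

2.67


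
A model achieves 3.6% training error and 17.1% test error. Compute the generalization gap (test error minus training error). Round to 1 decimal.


Generalization gap = test_error - train_error
= 17.1 - 3.6
= 13.5%
A large gap suggests overfitting.

13.5


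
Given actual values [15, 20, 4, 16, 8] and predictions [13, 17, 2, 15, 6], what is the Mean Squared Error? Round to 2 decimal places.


Differences: [2, 3, 2, 1, 2]
Squared errors: [4, 9, 4, 1, 4]
Sum of squared errors = 22
MSE = 22 / 5 = 4.40

4.40


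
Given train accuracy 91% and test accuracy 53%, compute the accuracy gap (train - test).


Gap = train_accuracy - test_accuracy
= 91 - 53
= 38%
This large gap strongly indicates overfitting.

38


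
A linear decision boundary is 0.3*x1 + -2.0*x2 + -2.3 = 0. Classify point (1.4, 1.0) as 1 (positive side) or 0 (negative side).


Compute 0.3 * 1.4 + -2.0 * 1.0 + -2.3
= 0.42 + -2.0 + -2.3
= -3.88
Since -3.88 < 0, the point is on the negative side.

0


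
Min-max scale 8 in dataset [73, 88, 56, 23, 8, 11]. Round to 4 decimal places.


Min = 8, Max = 88
Range = 88 - 8 = 80
Scaled = (x - min) / (max - min)
= (8 - 8) / 80
= 0 / 80
= 0.0000

0.0000


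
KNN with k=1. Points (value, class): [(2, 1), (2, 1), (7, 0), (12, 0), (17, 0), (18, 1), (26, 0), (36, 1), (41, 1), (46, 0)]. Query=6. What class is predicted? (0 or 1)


Distances from query 6:
Point 7 (class 0): distance = 1
K=1 nearest neighbors: classes = [0]
Votes for class 1: 0 / 1
Majority vote => class 0

0


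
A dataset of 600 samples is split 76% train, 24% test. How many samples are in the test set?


Train samples = 600 * 76% = 456
Test samples = 600 - 456
= 144

144


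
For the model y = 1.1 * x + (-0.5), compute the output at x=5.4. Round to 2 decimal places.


y = 1.1 * 5.4 + (-0.5)
= 5.94 + (-0.5)
= 5.44

5.44


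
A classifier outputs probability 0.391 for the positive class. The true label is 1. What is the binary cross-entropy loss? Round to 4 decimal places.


For y=1: Loss = -log(p)
= -log(0.391)
= -(-0.939)
= 0.9390

0.9390


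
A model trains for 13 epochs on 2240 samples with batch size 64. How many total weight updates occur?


Iterations per epoch = 2240 / 64 = 35
Total updates = iterations_per_epoch * epochs
= 35 * 13
= 455

455


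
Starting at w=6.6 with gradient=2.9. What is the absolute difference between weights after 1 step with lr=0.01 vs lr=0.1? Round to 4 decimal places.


With lr=0.01: w_new = 6.6 - 0.01 * 2.9 = 6.571
With lr=0.1: w_new = 6.6 - 0.1 * 2.9 = 6.31
Absolute difference = |6.571 - 6.31|
= 0.2610

0.2610


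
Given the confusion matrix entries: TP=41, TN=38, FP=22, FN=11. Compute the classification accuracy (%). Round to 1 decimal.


Accuracy = (TP + TN) / (TP + TN + FP + FN) * 100
= (41 + 38) / (41 + 38 + 22 + 11)
= 79 / 112
= 0.7054
= 70.5%

70.5


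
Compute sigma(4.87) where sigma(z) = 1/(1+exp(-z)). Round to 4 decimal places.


sigmoid(z) = 1 / (1 + exp(-z))
exp(-(4.87)) = exp(-4.87) = 0.0077
1 + 0.0077 = 1.0077
1 / 1.0077 = 0.9924

0.9924


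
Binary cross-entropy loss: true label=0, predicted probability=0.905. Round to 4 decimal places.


For y=0: Loss = -log(1-p)
= -log(1 - 0.905)
= -log(0.095)
= -(-2.3539)
= 2.3539

2.3539


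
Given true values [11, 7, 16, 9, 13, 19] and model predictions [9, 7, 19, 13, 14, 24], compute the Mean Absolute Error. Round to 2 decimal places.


Absolute errors: [2, 0, 3, 4, 1, 5]
Sum of absolute errors = 15
MAE = 15 / 6 = 2.50

2.50


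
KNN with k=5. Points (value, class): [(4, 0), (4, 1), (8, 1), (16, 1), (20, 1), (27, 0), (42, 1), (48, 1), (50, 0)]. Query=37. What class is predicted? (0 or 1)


Distances from query 37:
Point 42 (class 1): distance = 5
Point 27 (class 0): distance = 10
Point 48 (class 1): distance = 11
Point 50 (class 0): distance = 13
Point 20 (class 1): distance = 17
K=5 nearest neighbors: classes = [1, 0, 1, 0, 1]
Votes for class 1: 3 / 5
Majority vote => class 1

1


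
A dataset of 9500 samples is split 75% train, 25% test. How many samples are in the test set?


Train samples = 9500 * 75% = 7125
Test samples = 9500 - 7125
= 2375

2375


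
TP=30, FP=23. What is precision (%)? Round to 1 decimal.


Precision = TP / (TP + FP) * 100
= 30 / (30 + 23)
= 30 / 53
= 0.566
= 56.6%

56.6


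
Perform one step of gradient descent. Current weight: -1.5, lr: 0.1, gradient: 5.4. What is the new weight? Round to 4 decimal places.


w_new = w_old - lr * gradient
= -1.5 - 0.1 * 5.4
= -1.5 - (0.54)
= -2.0400

-2.0400


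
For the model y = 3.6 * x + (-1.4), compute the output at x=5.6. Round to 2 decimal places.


y = 3.6 * 5.6 + (-1.4)
= 20.16 + (-1.4)
= 18.76

18.76


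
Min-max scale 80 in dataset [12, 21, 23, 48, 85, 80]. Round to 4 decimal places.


Min = 12, Max = 85
Range = 85 - 12 = 73
Scaled = (x - min) / (max - min)
= (80 - 12) / 73
= 68 / 73
= 0.9315

0.9315


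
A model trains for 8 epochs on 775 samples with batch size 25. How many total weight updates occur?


Iterations per epoch = 775 / 25 = 31
Total updates = iterations_per_epoch * epochs
= 31 * 8
= 248

248


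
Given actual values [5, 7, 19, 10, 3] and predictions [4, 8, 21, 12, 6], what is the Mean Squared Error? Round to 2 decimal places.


Differences: [1, -1, -2, -2, -3]
Squared errors: [1, 1, 4, 4, 9]
Sum of squared errors = 19
MSE = 19 / 5 = 3.80

3.80


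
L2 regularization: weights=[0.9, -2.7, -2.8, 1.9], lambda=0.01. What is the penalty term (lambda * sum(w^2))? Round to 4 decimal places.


Squaring each weight:
0.9^2 = 0.81
(-2.7)^2 = 7.29
(-2.8)^2 = 7.84
1.9^2 = 3.61
Sum of squares = 19.55
Penalty = 0.01 * 19.55 = 0.1955

0.1955


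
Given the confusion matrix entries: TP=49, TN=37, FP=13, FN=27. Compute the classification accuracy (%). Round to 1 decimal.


Accuracy = (TP + TN) / (TP + TN + FP + FN) * 100
= (49 + 37) / (49 + 37 + 13 + 27)
= 86 / 126
= 0.6825
= 68.3%

68.3


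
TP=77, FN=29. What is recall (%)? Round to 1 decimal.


Recall = TP / (TP + FN) * 100
= 77 / (77 + 29)
= 77 / 106
= 0.7264
= 72.6%

72.6


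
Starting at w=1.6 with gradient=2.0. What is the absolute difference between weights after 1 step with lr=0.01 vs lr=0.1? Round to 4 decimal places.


With lr=0.01: w_new = 1.6 - 0.01 * 2.0 = 1.58
With lr=0.1: w_new = 1.6 - 0.1 * 2.0 = 1.4
Absolute difference = |1.58 - 1.4|
= 0.1800

0.1800


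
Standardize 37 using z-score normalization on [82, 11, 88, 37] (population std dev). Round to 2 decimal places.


Mean = (82 + 11 + 88 + 37) / 4 = 54.5
Variance = sum((x_i - mean)^2) / n = 1019.25
Std = sqrt(1019.25) = 31.9257
Z = (x - mean) / std
= (37 - 54.5) / 31.9257
= -17.5 / 31.9257
= -0.55

-0.55


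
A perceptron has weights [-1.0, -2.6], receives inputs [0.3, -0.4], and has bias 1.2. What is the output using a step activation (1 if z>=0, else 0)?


z = w . x + b
= -1.0*0.3 + -2.6*-0.4 + 1.2
= -0.3 + 1.04 + 1.2
= 0.74 + 1.2
= 1.94
Since z = 1.94 >= 0, output = 1

1


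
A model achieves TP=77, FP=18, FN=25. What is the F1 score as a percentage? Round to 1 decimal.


Precision = TP / (TP + FP) = 77 / 95 = 0.8105
Recall = TP / (TP + FN) = 77 / 102 = 0.7549
F1 = 2 * P * R / (P + R)
= 2 * 0.8105 * 0.7549 / (0.8105 + 0.7549)
= 1.2237 / 1.5654
= 0.7817
As percentage: 78.2%

78.2


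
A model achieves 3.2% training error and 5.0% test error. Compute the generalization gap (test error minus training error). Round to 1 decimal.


Generalization gap = test_error - train_error
= 5.0 - 3.2
= 1.8%
A small gap suggests good generalization.

1.8


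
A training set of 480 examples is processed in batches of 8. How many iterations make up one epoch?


Iterations per epoch = dataset_size / batch_size
= 480 / 8
= 60

60


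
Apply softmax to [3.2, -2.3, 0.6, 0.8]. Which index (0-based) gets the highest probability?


Softmax is a monotonic transformation, so it preserves the argmax.
We need to find the index of the maximum logit.
Index 0: 3.2
Index 1: -2.3
Index 2: 0.6
Index 3: 0.8
Maximum logit = 3.2 at index 0

0


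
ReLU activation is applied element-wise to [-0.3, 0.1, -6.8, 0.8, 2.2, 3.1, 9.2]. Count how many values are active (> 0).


ReLU(x) = max(0, x) for each element:
ReLU(-0.3) = 0
ReLU(0.1) = 0.1
ReLU(-6.8) = 0
ReLU(0.8) = 0.8
ReLU(2.2) = 2.2
ReLU(3.1) = 3.1
ReLU(9.2) = 9.2
Active neurons (>0): 5

5


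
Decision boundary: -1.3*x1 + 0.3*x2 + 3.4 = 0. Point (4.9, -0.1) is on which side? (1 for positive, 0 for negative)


Compute -1.3 * 4.9 + 0.3 * -0.1 + 3.4
= -6.37 + -0.03 + 3.4
= -3.0
Since -3.0 < 0, the point is on the negative side.

0


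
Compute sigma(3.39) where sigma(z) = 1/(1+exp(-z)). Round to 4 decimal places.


sigmoid(z) = 1 / (1 + exp(-z))
exp(-(3.39)) = exp(-3.39) = 0.0337
1 + 0.0337 = 1.0337
1 / 1.0337 = 0.9674

0.9674


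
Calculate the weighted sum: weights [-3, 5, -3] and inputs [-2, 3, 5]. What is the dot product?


Element-wise products:
-3 * -2 = 6
5 * 3 = 15
-3 * 5 = -15
Sum = 6 + 15 + -15
= 6

6


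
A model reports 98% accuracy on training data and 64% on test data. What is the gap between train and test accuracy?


Gap = train_accuracy - test_accuracy
= 98 - 64
= 34%
This large gap strongly indicates overfitting.

34


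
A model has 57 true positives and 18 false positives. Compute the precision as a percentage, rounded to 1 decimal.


Precision = TP / (TP + FP) * 100
= 57 / (57 + 18)
= 57 / 75
= 0.76
= 76.0%

76.0


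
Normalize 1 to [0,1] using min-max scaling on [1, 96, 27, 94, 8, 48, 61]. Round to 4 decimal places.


Min = 1, Max = 96
Range = 96 - 1 = 95
Scaled = (x - min) / (max - min)
= (1 - 1) / 95
= 0 / 95
= 0.0000

0.0000


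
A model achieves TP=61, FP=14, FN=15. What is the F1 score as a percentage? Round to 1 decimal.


Precision = TP / (TP + FP) = 61 / 75 = 0.8133
Recall = TP / (TP + FN) = 61 / 76 = 0.8026
F1 = 2 * P * R / (P + R)
= 2 * 0.8133 * 0.8026 / (0.8133 + 0.8026)
= 1.3056 / 1.616
= 0.8079
As percentage: 80.8%

80.8


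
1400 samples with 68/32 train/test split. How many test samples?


Train samples = 1400 * 68% = 952
Test samples = 1400 - 952
= 448

448


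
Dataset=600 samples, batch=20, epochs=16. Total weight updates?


Iterations per epoch = 600 / 20 = 30
Total updates = iterations_per_epoch * epochs
= 30 * 16
= 480

480


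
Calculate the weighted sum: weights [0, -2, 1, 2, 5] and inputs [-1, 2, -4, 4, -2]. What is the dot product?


Element-wise products:
0 * -1 = 0
-2 * 2 = -4
1 * -4 = -4
2 * 4 = 8
5 * -2 = -10
Sum = 0 + -4 + -4 + 8 + -10
= -10

-10


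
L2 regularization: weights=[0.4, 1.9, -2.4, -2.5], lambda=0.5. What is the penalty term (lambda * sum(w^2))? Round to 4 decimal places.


Squaring each weight:
0.4^2 = 0.16
1.9^2 = 3.61
(-2.4)^2 = 5.76
(-2.5)^2 = 6.25
Sum of squares = 15.78
Penalty = 0.5 * 15.78 = 7.8900

7.8900


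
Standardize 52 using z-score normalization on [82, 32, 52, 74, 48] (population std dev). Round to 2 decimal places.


Mean = (82 + 32 + 52 + 74 + 48) / 5 = 57.6
Variance = sum((x_i - mean)^2) / n = 328.64
Std = sqrt(328.64) = 18.1284
Z = (x - mean) / std
= (52 - 57.6) / 18.1284
= -5.6 / 18.1284
= -0.31

-0.31


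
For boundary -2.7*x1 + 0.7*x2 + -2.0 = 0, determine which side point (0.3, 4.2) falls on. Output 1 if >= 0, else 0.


Compute -2.7 * 0.3 + 0.7 * 4.2 + -2.0
= -0.81 + 2.94 + -2.0
= 0.13
Since 0.13 >= 0, the point is on the positive side.

1


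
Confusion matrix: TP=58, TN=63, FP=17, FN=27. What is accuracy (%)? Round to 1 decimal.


Accuracy = (TP + TN) / (TP + TN + FP + FN) * 100
= (58 + 63) / (58 + 63 + 17 + 27)
= 121 / 165
= 0.7333
= 73.3%

73.3


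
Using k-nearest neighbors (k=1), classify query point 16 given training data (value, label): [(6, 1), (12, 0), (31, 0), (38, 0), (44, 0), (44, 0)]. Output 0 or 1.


Distances from query 16:
Point 12 (class 0): distance = 4
K=1 nearest neighbors: classes = [0]
Votes for class 1: 0 / 1
Majority vote => class 0

0


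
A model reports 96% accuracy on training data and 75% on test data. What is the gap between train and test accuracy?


Gap = train_accuracy - test_accuracy
= 96 - 75
= 21%
This large gap strongly indicates overfitting.

21


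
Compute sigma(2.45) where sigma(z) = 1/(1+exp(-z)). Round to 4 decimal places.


sigmoid(z) = 1 / (1 + exp(-z))
exp(-(2.45)) = exp(-2.45) = 0.0863
1 + 0.0863 = 1.0863
1 / 1.0863 = 0.9206

0.9206


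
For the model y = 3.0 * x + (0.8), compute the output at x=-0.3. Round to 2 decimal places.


y = 3.0 * -0.3 + (0.8)
= -0.9 + (0.8)
= -0.10

-0.10


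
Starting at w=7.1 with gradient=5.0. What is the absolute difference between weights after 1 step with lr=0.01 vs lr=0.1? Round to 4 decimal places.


With lr=0.01: w_new = 7.1 - 0.01 * 5.0 = 7.05
With lr=0.1: w_new = 7.1 - 0.1 * 5.0 = 6.6
Absolute difference = |7.05 - 6.6|
= 0.4500

0.4500


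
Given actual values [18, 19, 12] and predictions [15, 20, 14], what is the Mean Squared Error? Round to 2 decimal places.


Differences: [3, -1, -2]
Squared errors: [9, 1, 4]
Sum of squared errors = 14
MSE = 14 / 3 = 4.67

4.67


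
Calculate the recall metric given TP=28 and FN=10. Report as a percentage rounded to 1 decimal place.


Recall = TP / (TP + FN) * 100
= 28 / (28 + 10)
= 28 / 38
= 0.7368
= 73.7%

73.7


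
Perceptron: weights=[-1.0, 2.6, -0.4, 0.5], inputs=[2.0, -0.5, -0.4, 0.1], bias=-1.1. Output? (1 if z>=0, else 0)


z = w . x + b
= -1.0*2.0 + 2.6*-0.5 + -0.4*-0.4 + 0.5*0.1 + -1.1
= -2.0 + -1.3 + 0.16 + 0.05 + -1.1
= -3.09 + -1.1
= -4.19
Since z = -4.19 < 0, output = 0

0


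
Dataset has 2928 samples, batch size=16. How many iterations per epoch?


Iterations per epoch = dataset_size / batch_size
= 2928 / 16
= 183

183


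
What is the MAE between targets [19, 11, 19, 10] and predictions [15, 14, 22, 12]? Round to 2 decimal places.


Absolute errors: [4, 3, 3, 2]
Sum of absolute errors = 12
MAE = 12 / 4 = 3.00

3.00


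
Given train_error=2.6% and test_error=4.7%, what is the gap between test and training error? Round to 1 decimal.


Generalization gap = test_error - train_error
= 4.7 - 2.6
= 2.1%
A moderate gap.

2.1


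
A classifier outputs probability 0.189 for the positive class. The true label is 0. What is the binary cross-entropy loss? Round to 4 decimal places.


For y=0: Loss = -log(1-p)
= -log(1 - 0.189)
= -log(0.811)
= -(-0.2095)
= 0.2095

0.2095


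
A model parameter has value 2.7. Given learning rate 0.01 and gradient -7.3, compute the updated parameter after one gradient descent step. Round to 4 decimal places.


w_new = w_old - lr * gradient
= 2.7 - 0.01 * -7.3
= 2.7 - (-0.073)
= 2.7730

2.7730


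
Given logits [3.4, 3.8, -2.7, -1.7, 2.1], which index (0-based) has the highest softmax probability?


Softmax is a monotonic transformation, so it preserves the argmax.
We need to find the index of the maximum logit.
Index 0: 3.4
Index 1: 3.8
Index 2: -2.7
Index 3: -1.7
Index 4: 2.1
Maximum logit = 3.8 at index 1

1


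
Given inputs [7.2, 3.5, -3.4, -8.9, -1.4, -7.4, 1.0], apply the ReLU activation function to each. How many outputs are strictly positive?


ReLU(x) = max(0, x) for each element:
ReLU(7.2) = 7.2
ReLU(3.5) = 3.5
ReLU(-3.4) = 0
ReLU(-8.9) = 0
ReLU(-1.4) = 0
ReLU(-7.4) = 0
ReLU(1.0) = 1.0
Active neurons (>0): 3

3


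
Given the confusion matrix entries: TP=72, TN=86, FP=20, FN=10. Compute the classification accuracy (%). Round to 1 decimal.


Accuracy = (TP + TN) / (TP + TN + FP + FN) * 100
= (72 + 86) / (72 + 86 + 20 + 10)
= 158 / 188
= 0.8404
= 84.0%

84.0


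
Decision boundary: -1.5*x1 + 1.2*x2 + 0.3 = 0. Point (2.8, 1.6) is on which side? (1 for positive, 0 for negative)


Compute -1.5 * 2.8 + 1.2 * 1.6 + 0.3
= -4.2 + 1.92 + 0.3
= -1.98
Since -1.98 < 0, the point is on the negative side.

0


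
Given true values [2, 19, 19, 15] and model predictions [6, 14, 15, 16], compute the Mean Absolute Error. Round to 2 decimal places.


Absolute errors: [4, 5, 4, 1]
Sum of absolute errors = 14
MAE = 14 / 4 = 3.50

3.50


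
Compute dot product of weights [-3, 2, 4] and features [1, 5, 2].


Element-wise products:
-3 * 1 = -3
2 * 5 = 10
4 * 2 = 8
Sum = -3 + 10 + 8
= 15

15


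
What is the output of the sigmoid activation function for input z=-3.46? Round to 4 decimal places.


sigmoid(z) = 1 / (1 + exp(-z))
exp(-(-3.46)) = exp(3.46) = 31.817
1 + 31.817 = 32.817
1 / 32.817 = 0.0305

0.0305


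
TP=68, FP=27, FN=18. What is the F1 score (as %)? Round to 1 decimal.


Precision = TP / (TP + FP) = 68 / 95 = 0.7158
Recall = TP / (TP + FN) = 68 / 86 = 0.7907
F1 = 2 * P * R / (P + R)
= 2 * 0.7158 * 0.7907 / (0.7158 + 0.7907)
= 1.1319 / 1.5065
= 0.7514
As percentage: 75.1%

75.1


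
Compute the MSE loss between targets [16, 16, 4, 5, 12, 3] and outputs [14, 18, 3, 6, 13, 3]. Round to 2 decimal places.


Differences: [2, -2, 1, -1, -1, 0]
Squared errors: [4, 4, 1, 1, 1, 0]
Sum of squared errors = 11
MSE = 11 / 6 = 1.83

1.83


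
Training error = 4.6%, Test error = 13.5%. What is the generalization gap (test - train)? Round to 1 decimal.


Generalization gap = test_error - train_error
= 13.5 - 4.6
= 8.9%
A moderate gap.

8.9


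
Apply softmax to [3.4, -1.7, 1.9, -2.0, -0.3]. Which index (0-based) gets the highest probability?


Softmax is a monotonic transformation, so it preserves the argmax.
We need to find the index of the maximum logit.
Index 0: 3.4
Index 1: -1.7
Index 2: 1.9
Index 3: -2.0
Index 4: -0.3
Maximum logit = 3.4 at index 0

0


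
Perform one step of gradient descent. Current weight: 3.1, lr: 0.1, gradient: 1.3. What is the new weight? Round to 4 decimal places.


w_new = w_old - lr * gradient
= 3.1 - 0.1 * 1.3
= 3.1 - (0.13)
= 2.9700

2.9700


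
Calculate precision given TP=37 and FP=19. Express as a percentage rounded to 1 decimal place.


Precision = TP / (TP + FP) * 100
= 37 / (37 + 19)
= 37 / 56
= 0.6607
= 66.1%

66.1


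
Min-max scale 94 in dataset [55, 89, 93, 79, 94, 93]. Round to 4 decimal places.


Min = 55, Max = 94
Range = 94 - 55 = 39
Scaled = (x - min) / (max - min)
= (94 - 55) / 39
= 39 / 39
= 1.0000

1.0000


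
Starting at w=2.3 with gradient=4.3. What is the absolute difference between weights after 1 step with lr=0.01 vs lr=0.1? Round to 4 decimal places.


With lr=0.01: w_new = 2.3 - 0.01 * 4.3 = 2.257
With lr=0.1: w_new = 2.3 - 0.1 * 4.3 = 1.87
Absolute difference = |2.257 - 1.87|
= 0.3870

0.3870


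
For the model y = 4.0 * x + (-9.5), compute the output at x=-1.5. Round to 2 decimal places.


y = 4.0 * -1.5 + (-9.5)
= -6.0 + (-9.5)
= -15.50

-15.50


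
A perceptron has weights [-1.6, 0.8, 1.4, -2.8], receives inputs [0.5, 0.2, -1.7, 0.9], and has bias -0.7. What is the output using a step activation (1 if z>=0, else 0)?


z = w . x + b
= -1.6*0.5 + 0.8*0.2 + 1.4*-1.7 + -2.8*0.9 + -0.7
= -0.8 + 0.16 + -2.38 + -2.52 + -0.7
= -5.54 + -0.7
= -6.24
Since z = -6.24 < 0, output = 0

0


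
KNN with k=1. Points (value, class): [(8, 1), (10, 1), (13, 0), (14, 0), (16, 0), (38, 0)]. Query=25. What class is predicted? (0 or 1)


Distances from query 25:
Point 16 (class 0): distance = 9
K=1 nearest neighbors: classes = [0]
Votes for class 1: 0 / 1
Majority vote => class 0

0


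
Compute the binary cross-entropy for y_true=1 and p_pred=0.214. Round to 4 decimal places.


For y=1: Loss = -log(p)
= -log(0.214)
= -(-1.5418)
= 1.5418

1.5418


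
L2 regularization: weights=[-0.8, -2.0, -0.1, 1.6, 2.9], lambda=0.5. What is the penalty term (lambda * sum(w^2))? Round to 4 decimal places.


Squaring each weight:
(-0.8)^2 = 0.64
(-2.0)^2 = 4.0
(-0.1)^2 = 0.01
1.6^2 = 2.56
2.9^2 = 8.41
Sum of squares = 15.62
Penalty = 0.5 * 15.62 = 7.8100

7.8100


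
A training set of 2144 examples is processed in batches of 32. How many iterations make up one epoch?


Iterations per epoch = dataset_size / batch_size
= 2144 / 32
= 67

67


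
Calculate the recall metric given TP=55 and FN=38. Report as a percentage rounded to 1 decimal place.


Recall = TP / (TP + FN) * 100
= 55 / (55 + 38)
= 55 / 93
= 0.5914
= 59.1%

59.1


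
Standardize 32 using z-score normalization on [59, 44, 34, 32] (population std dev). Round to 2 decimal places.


Mean = (59 + 44 + 34 + 32) / 4 = 42.25
Variance = sum((x_i - mean)^2) / n = 114.1875
Std = sqrt(114.1875) = 10.6859
Z = (x - mean) / std
= (32 - 42.25) / 10.6859
= -10.25 / 10.6859
= -0.96

-0.96


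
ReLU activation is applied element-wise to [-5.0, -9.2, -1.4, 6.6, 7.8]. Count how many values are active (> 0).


ReLU(x) = max(0, x) for each element:
ReLU(-5.0) = 0
ReLU(-9.2) = 0
ReLU(-1.4) = 0
ReLU(6.6) = 6.6
ReLU(7.8) = 7.8
Active neurons (>0): 2

2


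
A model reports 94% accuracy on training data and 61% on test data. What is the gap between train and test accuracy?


Gap = train_accuracy - test_accuracy
= 94 - 61
= 33%
This large gap strongly indicates overfitting.

33


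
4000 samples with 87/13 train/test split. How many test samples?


Train samples = 4000 * 87% = 3480
Test samples = 4000 - 3480
= 520

520


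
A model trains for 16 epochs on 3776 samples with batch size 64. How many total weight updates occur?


Iterations per epoch = 3776 / 64 = 59
Total updates = iterations_per_epoch * epochs
= 59 * 16
= 944

944


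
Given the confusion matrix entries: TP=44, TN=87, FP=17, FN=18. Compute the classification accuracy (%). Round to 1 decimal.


Accuracy = (TP + TN) / (TP + TN + FP + FN) * 100
= (44 + 87) / (44 + 87 + 17 + 18)
= 131 / 166
= 0.7892
= 78.9%

78.9


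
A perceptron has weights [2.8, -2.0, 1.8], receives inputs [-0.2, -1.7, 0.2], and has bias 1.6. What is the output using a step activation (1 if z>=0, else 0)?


z = w . x + b
= 2.8*-0.2 + -2.0*-1.7 + 1.8*0.2 + 1.6
= -0.56 + 3.4 + 0.36 + 1.6
= 3.2 + 1.6
= 4.8
Since z = 4.8 >= 0, output = 1

1


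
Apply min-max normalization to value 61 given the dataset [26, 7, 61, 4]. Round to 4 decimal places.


Min = 4, Max = 61
Range = 61 - 4 = 57
Scaled = (x - min) / (max - min)
= (61 - 4) / 57
= 57 / 57
= 1.0000

1.0000


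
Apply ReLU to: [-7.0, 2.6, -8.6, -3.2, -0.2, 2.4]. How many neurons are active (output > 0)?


ReLU(x) = max(0, x) for each element:
ReLU(-7.0) = 0
ReLU(2.6) = 2.6
ReLU(-8.6) = 0
ReLU(-3.2) = 0
ReLU(-0.2) = 0
ReLU(2.4) = 2.4
Active neurons (>0): 2

2


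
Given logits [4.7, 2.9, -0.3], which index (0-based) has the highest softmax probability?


Softmax is a monotonic transformation, so it preserves the argmax.
We need to find the index of the maximum logit.
Index 0: 4.7
Index 1: 2.9
Index 2: -0.3
Maximum logit = 4.7 at index 0

0


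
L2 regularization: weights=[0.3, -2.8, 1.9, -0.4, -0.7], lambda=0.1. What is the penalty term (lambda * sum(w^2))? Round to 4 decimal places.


Squaring each weight:
0.3^2 = 0.09
(-2.8)^2 = 7.84
1.9^2 = 3.61
(-0.4)^2 = 0.16
(-0.7)^2 = 0.49
Sum of squares = 12.19
Penalty = 0.1 * 12.19 = 1.2190

1.2190


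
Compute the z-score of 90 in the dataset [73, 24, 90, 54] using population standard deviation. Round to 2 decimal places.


Mean = (73 + 24 + 90 + 54) / 4 = 60.25
Variance = sum((x_i - mean)^2) / n = 600.1875
Std = sqrt(600.1875) = 24.4987
Z = (x - mean) / std
= (90 - 60.25) / 24.4987
= 29.75 / 24.4987
= 1.21

1.21


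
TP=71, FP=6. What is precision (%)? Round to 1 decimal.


Precision = TP / (TP + FP) * 100
= 71 / (71 + 6)
= 71 / 77
= 0.9221
= 92.2%

92.2


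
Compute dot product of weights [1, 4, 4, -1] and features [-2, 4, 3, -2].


Element-wise products:
1 * -2 = -2
4 * 4 = 16
4 * 3 = 12
-1 * -2 = 2
Sum = -2 + 16 + 12 + 2
= 28

28


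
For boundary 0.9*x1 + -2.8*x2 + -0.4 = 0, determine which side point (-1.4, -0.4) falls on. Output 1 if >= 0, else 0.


Compute 0.9 * -1.4 + -2.8 * -0.4 + -0.4
= -1.26 + 1.12 + -0.4
= -0.54
Since -0.54 < 0, the point is on the negative side.

0


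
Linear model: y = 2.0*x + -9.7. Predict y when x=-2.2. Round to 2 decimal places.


y = 2.0 * -2.2 + (-9.7)
= -4.4 + (-9.7)
= -14.10

-14.10


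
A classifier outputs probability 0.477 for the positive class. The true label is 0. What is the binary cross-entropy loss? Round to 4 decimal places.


For y=0: Loss = -log(1-p)
= -log(1 - 0.477)
= -log(0.523)
= -(-0.6482)
= 0.6482

0.6482


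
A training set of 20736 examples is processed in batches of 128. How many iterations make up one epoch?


Iterations per epoch = dataset_size / batch_size
= 20736 / 128
= 162

162


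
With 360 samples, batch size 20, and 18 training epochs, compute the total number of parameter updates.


Iterations per epoch = 360 / 20 = 18
Total updates = iterations_per_epoch * epochs
= 18 * 18
= 324

324


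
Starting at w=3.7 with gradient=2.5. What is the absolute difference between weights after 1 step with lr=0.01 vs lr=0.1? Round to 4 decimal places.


With lr=0.01: w_new = 3.7 - 0.01 * 2.5 = 3.675
With lr=0.1: w_new = 3.7 - 0.1 * 2.5 = 3.45
Absolute difference = |3.675 - 3.45|
= 0.2250

0.2250


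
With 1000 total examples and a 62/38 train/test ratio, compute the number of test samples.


Train samples = 1000 * 62% = 620
Test samples = 1000 - 620
= 380

380


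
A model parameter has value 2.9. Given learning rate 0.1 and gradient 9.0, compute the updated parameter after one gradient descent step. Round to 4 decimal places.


w_new = w_old - lr * gradient
= 2.9 - 0.1 * 9.0
= 2.9 - (0.9)
= 2.0000

2.0000


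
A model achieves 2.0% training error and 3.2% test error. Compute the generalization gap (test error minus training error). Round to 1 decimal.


Generalization gap = test_error - train_error
= 3.2 - 2.0
= 1.2%
A small gap suggests good generalization.

1.2


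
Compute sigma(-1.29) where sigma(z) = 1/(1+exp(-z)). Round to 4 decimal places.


sigmoid(z) = 1 / (1 + exp(-z))
exp(-(-1.29)) = exp(1.29) = 3.6328
1 + 3.6328 = 4.6328
1 / 4.6328 = 0.2159

0.2159


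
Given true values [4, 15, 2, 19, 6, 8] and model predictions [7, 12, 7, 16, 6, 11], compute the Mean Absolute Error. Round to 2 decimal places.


Absolute errors: [3, 3, 5, 3, 0, 3]
Sum of absolute errors = 17
MAE = 17 / 6 = 2.83

2.83


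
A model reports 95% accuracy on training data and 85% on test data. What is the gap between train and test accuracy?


Gap = train_accuracy - test_accuracy
= 95 - 85
= 10%
This moderate gap may indicate mild overfitting.

10


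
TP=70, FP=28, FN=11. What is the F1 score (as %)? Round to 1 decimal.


Precision = TP / (TP + FP) = 70 / 98 = 0.7143
Recall = TP / (TP + FN) = 70 / 81 = 0.8642
F1 = 2 * P * R / (P + R)
= 2 * 0.7143 * 0.8642 / (0.7143 + 0.8642)
= 1.2346 / 1.5785
= 0.7821
As percentage: 78.2%

78.2


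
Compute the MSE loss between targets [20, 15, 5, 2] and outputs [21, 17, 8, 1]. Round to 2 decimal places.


Differences: [-1, -2, -3, 1]
Squared errors: [1, 4, 9, 1]
Sum of squared errors = 15
MSE = 15 / 4 = 3.75

3.75


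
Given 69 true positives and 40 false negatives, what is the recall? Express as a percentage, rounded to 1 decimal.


Recall = TP / (TP + FN) * 100
= 69 / (69 + 40)
= 69 / 109
= 0.633
= 63.3%

63.3


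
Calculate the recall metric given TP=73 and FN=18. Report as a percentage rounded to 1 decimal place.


Recall = TP / (TP + FN) * 100
= 73 / (73 + 18)
= 73 / 91
= 0.8022
= 80.2%

80.2


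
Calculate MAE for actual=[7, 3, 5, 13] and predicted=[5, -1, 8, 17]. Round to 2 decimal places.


Absolute errors: [2, 4, 3, 4]
Sum of absolute errors = 13
MAE = 13 / 4 = 3.25

3.25


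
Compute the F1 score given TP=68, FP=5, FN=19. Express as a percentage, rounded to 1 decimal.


Precision = TP / (TP + FP) = 68 / 73 = 0.9315
Recall = TP / (TP + FN) = 68 / 87 = 0.7816
F1 = 2 * P * R / (P + R)
= 2 * 0.9315 * 0.7816 / (0.9315 + 0.7816)
= 1.4561 / 1.7131
= 0.85
As percentage: 85.0%

85.0


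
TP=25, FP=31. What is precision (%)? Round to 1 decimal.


Precision = TP / (TP + FP) * 100
= 25 / (25 + 31)
= 25 / 56
= 0.4464
= 44.6%

44.6


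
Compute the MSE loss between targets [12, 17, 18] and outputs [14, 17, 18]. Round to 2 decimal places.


Differences: [-2, 0, 0]
Squared errors: [4, 0, 0]
Sum of squared errors = 4
MSE = 4 / 3 = 1.33

1.33
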